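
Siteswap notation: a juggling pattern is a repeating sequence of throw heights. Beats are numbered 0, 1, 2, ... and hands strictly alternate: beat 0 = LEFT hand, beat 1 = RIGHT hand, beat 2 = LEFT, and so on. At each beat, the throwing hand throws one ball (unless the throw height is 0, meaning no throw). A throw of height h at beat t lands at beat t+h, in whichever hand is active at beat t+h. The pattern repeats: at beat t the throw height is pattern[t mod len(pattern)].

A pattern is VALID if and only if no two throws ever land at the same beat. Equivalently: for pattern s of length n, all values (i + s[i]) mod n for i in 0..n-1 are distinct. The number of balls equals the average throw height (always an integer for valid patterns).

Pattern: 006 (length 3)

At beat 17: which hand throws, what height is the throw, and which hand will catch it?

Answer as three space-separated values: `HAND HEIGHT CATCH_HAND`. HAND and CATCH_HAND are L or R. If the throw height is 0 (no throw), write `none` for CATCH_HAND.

Answer: R 6 R

Derivation:
Beat 17: 17 mod 2 = 1, so hand = R
Throw height = pattern[17 mod 3] = pattern[2] = 6
Lands at beat 17+6=23, 23 mod 2 = 1, so catch hand = R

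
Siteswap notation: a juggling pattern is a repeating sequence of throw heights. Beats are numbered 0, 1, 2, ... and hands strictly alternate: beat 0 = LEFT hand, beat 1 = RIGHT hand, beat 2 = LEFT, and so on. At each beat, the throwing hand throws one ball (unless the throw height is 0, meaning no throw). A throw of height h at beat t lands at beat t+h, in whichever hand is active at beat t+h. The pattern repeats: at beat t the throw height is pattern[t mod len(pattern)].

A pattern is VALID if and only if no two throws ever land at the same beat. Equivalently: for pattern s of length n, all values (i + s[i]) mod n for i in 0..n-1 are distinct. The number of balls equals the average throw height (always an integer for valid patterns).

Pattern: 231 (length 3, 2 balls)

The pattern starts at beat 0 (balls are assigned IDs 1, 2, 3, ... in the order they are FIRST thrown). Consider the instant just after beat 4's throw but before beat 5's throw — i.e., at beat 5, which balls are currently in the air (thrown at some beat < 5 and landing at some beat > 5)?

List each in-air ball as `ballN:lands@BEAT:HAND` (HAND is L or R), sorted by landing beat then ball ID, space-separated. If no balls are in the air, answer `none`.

Beat 0 (L): throw ball1 h=2 -> lands@2:L; in-air after throw: [b1@2:L]
Beat 1 (R): throw ball2 h=3 -> lands@4:L; in-air after throw: [b1@2:L b2@4:L]
Beat 2 (L): throw ball1 h=1 -> lands@3:R; in-air after throw: [b1@3:R b2@4:L]
Beat 3 (R): throw ball1 h=2 -> lands@5:R; in-air after throw: [b2@4:L b1@5:R]
Beat 4 (L): throw ball2 h=3 -> lands@7:R; in-air after throw: [b1@5:R b2@7:R]
Beat 5 (R): throw ball1 h=1 -> lands@6:L; in-air after throw: [b1@6:L b2@7:R]

Answer: ball2:lands@7:R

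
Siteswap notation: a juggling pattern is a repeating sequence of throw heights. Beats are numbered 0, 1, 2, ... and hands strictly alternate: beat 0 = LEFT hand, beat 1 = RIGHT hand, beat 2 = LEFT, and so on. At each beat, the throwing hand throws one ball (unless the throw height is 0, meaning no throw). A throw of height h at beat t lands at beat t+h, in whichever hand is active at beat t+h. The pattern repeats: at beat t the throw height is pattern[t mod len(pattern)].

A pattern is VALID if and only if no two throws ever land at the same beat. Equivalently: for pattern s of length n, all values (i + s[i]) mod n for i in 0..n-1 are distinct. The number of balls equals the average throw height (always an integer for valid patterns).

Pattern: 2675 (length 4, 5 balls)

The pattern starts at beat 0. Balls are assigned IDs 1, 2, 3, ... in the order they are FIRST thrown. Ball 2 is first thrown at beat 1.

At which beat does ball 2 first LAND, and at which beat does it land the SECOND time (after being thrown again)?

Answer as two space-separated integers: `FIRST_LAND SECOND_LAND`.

Answer: 7 12

Derivation:
Beat 0 (L): throw ball1 h=2 -> lands@2:L; in-air after throw: [b1@2:L]
Beat 1 (R): throw ball2 h=6 -> lands@7:R; in-air after throw: [b1@2:L b2@7:R]
Beat 2 (L): throw ball1 h=7 -> lands@9:R; in-air after throw: [b2@7:R b1@9:R]
Beat 3 (R): throw ball3 h=5 -> lands@8:L; in-air after throw: [b2@7:R b3@8:L b1@9:R]
Beat 4 (L): throw ball4 h=2 -> lands@6:L; in-air after throw: [b4@6:L b2@7:R b3@8:L b1@9:R]
Beat 5 (R): throw ball5 h=6 -> lands@11:R; in-air after throw: [b4@6:L b2@7:R b3@8:L b1@9:R b5@11:R]
Beat 6 (L): throw ball4 h=7 -> lands@13:R; in-air after throw: [b2@7:R b3@8:L b1@9:R b5@11:R b4@13:R]
Beat 7 (R): throw ball2 h=5 -> lands@12:L; in-air after throw: [b3@8:L b1@9:R b5@11:R b2@12:L b4@13:R]
Beat 8 (L): throw ball3 h=2 -> lands@10:L; in-air after throw: [b1@9:R b3@10:L b5@11:R b2@12:L b4@13:R]
Beat 9 (R): throw ball1 h=6 -> lands@15:R; in-air after throw: [b3@10:L b5@11:R b2@12:L b4@13:R b1@15:R]
Beat 10 (L): throw ball3 h=7 -> lands@17:R; in-air after throw: [b5@11:R b2@12:L b4@13:R b1@15:R b3@17:R]
Beat 11 (R): throw ball5 h=5 -> lands@16:L; in-air after throw: [b2@12:L b4@13:R b1@15:R b5@16:L b3@17:R]
Beat 12 (L): throw ball2 h=2 -> lands@14:L; in-air after throw: [b4@13:R b2@14:L b1@15:R b5@16:L b3@17:R]
Ball 2: thrown@1 h=6 -> first land @7; rethrown@7 h=5 -> second land @12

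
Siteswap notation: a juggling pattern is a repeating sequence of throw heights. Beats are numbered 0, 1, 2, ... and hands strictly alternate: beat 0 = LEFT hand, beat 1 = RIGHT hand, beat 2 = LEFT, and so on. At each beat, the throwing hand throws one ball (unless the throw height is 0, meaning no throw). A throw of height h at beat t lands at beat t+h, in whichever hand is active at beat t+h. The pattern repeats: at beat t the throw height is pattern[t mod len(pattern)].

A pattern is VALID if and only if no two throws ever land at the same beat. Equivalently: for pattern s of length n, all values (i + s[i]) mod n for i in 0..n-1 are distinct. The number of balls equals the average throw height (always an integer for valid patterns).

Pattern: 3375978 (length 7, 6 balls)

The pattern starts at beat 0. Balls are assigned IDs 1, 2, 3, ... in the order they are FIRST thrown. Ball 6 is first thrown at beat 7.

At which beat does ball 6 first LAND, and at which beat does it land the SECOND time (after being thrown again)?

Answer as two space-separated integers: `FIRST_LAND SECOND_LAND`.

Answer: 10 15

Derivation:
Beat 0 (L): throw ball1 h=3 -> lands@3:R; in-air after throw: [b1@3:R]
Beat 1 (R): throw ball2 h=3 -> lands@4:L; in-air after throw: [b1@3:R b2@4:L]
Beat 2 (L): throw ball3 h=7 -> lands@9:R; in-air after throw: [b1@3:R b2@4:L b3@9:R]
Beat 3 (R): throw ball1 h=5 -> lands@8:L; in-air after throw: [b2@4:L b1@8:L b3@9:R]
Beat 4 (L): throw ball2 h=9 -> lands@13:R; in-air after throw: [b1@8:L b3@9:R b2@13:R]
Beat 5 (R): throw ball4 h=7 -> lands@12:L; in-air after throw: [b1@8:L b3@9:R b4@12:L b2@13:R]
Beat 6 (L): throw ball5 h=8 -> lands@14:L; in-air after throw: [b1@8:L b3@9:R b4@12:L b2@13:R b5@14:L]
Beat 7 (R): throw ball6 h=3 -> lands@10:L; in-air after throw: [b1@8:L b3@9:R b6@10:L b4@12:L b2@13:R b5@14:L]
Beat 8 (L): throw ball1 h=3 -> lands@11:R; in-air after throw: [b3@9:R b6@10:L b1@11:R b4@12:L b2@13:R b5@14:L]
Beat 9 (R): throw ball3 h=7 -> lands@16:L; in-air after throw: [b6@10:L b1@11:R b4@12:L b2@13:R b5@14:L b3@16:L]
Beat 10 (L): throw ball6 h=5 -> lands@15:R; in-air after throw: [b1@11:R b4@12:L b2@13:R b5@14:L b6@15:R b3@16:L]
Beat 11 (R): throw ball1 h=9 -> lands@20:L; in-air after throw: [b4@12:L b2@13:R b5@14:L b6@15:R b3@16:L b1@20:L]
Beat 12 (L): throw ball4 h=7 -> lands@19:R; in-air after throw: [b2@13:R b5@14:L b6@15:R b3@16:L b4@19:R b1@20:L]
Beat 13 (R): throw ball2 h=8 -> lands@21:R; in-air after throw: [b5@14:L b6@15:R b3@16:L b4@19:R b1@20:L b2@21:R]
Beat 14 (L): throw ball5 h=3 -> lands@17:R; in-air after throw: [b6@15:R b3@16:L b5@17:R b4@19:R b1@20:L b2@21:R]
Beat 15 (R): throw ball6 h=3 -> lands@18:L; in-air after throw: [b3@16:L b5@17:R b6@18:L b4@19:R b1@20:L b2@21:R]
Ball 6: thrown@7 h=3 -> first land @10; rethrown@10 h=5 -> second land @15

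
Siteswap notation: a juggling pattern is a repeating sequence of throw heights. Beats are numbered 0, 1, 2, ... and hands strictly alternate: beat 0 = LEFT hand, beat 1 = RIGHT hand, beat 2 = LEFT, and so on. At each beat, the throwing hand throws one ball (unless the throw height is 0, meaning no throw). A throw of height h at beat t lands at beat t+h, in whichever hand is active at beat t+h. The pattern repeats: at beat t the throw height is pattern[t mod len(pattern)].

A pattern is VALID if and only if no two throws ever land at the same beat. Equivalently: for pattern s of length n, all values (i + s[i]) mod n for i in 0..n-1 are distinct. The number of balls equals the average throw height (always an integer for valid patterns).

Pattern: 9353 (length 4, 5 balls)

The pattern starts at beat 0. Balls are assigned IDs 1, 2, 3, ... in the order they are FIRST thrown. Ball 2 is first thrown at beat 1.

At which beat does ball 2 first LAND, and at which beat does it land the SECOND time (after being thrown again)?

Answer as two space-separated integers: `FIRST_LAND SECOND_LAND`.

Beat 0 (L): throw ball1 h=9 -> lands@9:R; in-air after throw: [b1@9:R]
Beat 1 (R): throw ball2 h=3 -> lands@4:L; in-air after throw: [b2@4:L b1@9:R]
Beat 2 (L): throw ball3 h=5 -> lands@7:R; in-air after throw: [b2@4:L b3@7:R b1@9:R]
Beat 3 (R): throw ball4 h=3 -> lands@6:L; in-air after throw: [b2@4:L b4@6:L b3@7:R b1@9:R]
Beat 4 (L): throw ball2 h=9 -> lands@13:R; in-air after throw: [b4@6:L b3@7:R b1@9:R b2@13:R]
Beat 5 (R): throw ball5 h=3 -> lands@8:L; in-air after throw: [b4@6:L b3@7:R b5@8:L b1@9:R b2@13:R]
Beat 6 (L): throw ball4 h=5 -> lands@11:R; in-air after throw: [b3@7:R b5@8:L b1@9:R b4@11:R b2@13:R]
Beat 7 (R): throw ball3 h=3 -> lands@10:L; in-air after throw: [b5@8:L b1@9:R b3@10:L b4@11:R b2@13:R]
Beat 8 (L): throw ball5 h=9 -> lands@17:R; in-air after throw: [b1@9:R b3@10:L b4@11:R b2@13:R b5@17:R]
Beat 9 (R): throw ball1 h=3 -> lands@12:L; in-air after throw: [b3@10:L b4@11:R b1@12:L b2@13:R b5@17:R]
Beat 10 (L): throw ball3 h=5 -> lands@15:R; in-air after throw: [b4@11:R b1@12:L b2@13:R b3@15:R b5@17:R]
Beat 11 (R): throw ball4 h=3 -> lands@14:L; in-air after throw: [b1@12:L b2@13:R b4@14:L b3@15:R b5@17:R]
Beat 12 (L): throw ball1 h=9 -> lands@21:R; in-air after throw: [b2@13:R b4@14:L b3@15:R b5@17:R b1@21:R]
Ball 2: thrown@1 h=3 -> first land @4; rethrown@4 h=9 -> second land @13

Answer: 4 13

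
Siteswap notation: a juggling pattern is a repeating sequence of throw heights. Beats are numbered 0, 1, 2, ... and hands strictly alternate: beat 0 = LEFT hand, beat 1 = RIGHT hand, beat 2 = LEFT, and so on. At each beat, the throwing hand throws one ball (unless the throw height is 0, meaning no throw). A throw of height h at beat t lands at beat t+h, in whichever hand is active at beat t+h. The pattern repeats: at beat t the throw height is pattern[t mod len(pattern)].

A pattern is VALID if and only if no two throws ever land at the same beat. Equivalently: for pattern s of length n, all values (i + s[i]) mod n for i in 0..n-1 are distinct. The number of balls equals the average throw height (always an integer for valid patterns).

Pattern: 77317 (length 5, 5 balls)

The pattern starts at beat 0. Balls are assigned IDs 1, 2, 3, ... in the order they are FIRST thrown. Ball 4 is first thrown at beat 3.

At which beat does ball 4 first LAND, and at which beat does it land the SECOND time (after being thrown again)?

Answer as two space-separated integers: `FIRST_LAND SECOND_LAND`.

Beat 0 (L): throw ball1 h=7 -> lands@7:R; in-air after throw: [b1@7:R]
Beat 1 (R): throw ball2 h=7 -> lands@8:L; in-air after throw: [b1@7:R b2@8:L]
Beat 2 (L): throw ball3 h=3 -> lands@5:R; in-air after throw: [b3@5:R b1@7:R b2@8:L]
Beat 3 (R): throw ball4 h=1 -> lands@4:L; in-air after throw: [b4@4:L b3@5:R b1@7:R b2@8:L]
Beat 4 (L): throw ball4 h=7 -> lands@11:R; in-air after throw: [b3@5:R b1@7:R b2@8:L b4@11:R]
Beat 5 (R): throw ball3 h=7 -> lands@12:L; in-air after throw: [b1@7:R b2@8:L b4@11:R b3@12:L]
Beat 6 (L): throw ball5 h=7 -> lands@13:R; in-air after throw: [b1@7:R b2@8:L b4@11:R b3@12:L b5@13:R]
Beat 7 (R): throw ball1 h=3 -> lands@10:L; in-air after throw: [b2@8:L b1@10:L b4@11:R b3@12:L b5@13:R]
Beat 8 (L): throw ball2 h=1 -> lands@9:R; in-air after throw: [b2@9:R b1@10:L b4@11:R b3@12:L b5@13:R]
Beat 9 (R): throw ball2 h=7 -> lands@16:L; in-air after throw: [b1@10:L b4@11:R b3@12:L b5@13:R b2@16:L]
Beat 10 (L): throw ball1 h=7 -> lands@17:R; in-air after throw: [b4@11:R b3@12:L b5@13:R b2@16:L b1@17:R]
Beat 11 (R): throw ball4 h=7 -> lands@18:L; in-air after throw: [b3@12:L b5@13:R b2@16:L b1@17:R b4@18:L]
Ball 4: thrown@3 h=1 -> first land @4; rethrown@4 h=7 -> second land @11

Answer: 4 11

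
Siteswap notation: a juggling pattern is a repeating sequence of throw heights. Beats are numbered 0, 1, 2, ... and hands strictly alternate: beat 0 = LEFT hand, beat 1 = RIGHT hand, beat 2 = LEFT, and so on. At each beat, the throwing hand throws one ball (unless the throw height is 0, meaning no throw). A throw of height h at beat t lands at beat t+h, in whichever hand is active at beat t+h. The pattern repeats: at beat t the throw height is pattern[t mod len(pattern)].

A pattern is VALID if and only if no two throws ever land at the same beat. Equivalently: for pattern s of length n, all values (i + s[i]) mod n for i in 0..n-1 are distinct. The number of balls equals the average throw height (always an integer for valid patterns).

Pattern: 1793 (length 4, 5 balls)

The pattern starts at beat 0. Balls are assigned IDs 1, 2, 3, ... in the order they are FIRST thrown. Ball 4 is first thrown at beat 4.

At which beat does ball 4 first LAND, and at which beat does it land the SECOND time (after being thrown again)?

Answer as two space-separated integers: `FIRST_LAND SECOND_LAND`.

Answer: 5 12

Derivation:
Beat 0 (L): throw ball1 h=1 -> lands@1:R; in-air after throw: [b1@1:R]
Beat 1 (R): throw ball1 h=7 -> lands@8:L; in-air after throw: [b1@8:L]
Beat 2 (L): throw ball2 h=9 -> lands@11:R; in-air after throw: [b1@8:L b2@11:R]
Beat 3 (R): throw ball3 h=3 -> lands@6:L; in-air after throw: [b3@6:L b1@8:L b2@11:R]
Beat 4 (L): throw ball4 h=1 -> lands@5:R; in-air after throw: [b4@5:R b3@6:L b1@8:L b2@11:R]
Beat 5 (R): throw ball4 h=7 -> lands@12:L; in-air after throw: [b3@6:L b1@8:L b2@11:R b4@12:L]
Beat 6 (L): throw ball3 h=9 -> lands@15:R; in-air after throw: [b1@8:L b2@11:R b4@12:L b3@15:R]
Beat 7 (R): throw ball5 h=3 -> lands@10:L; in-air after throw: [b1@8:L b5@10:L b2@11:R b4@12:L b3@15:R]
Beat 8 (L): throw ball1 h=1 -> lands@9:R; in-air after throw: [b1@9:R b5@10:L b2@11:R b4@12:L b3@15:R]
Beat 9 (R): throw ball1 h=7 -> lands@16:L; in-air after throw: [b5@10:L b2@11:R b4@12:L b3@15:R b1@16:L]
Beat 10 (L): throw ball5 h=9 -> lands@19:R; in-air after throw: [b2@11:R b4@12:L b3@15:R b1@16:L b5@19:R]
Beat 11 (R): throw ball2 h=3 -> lands@14:L; in-air after throw: [b4@12:L b2@14:L b3@15:R b1@16:L b5@19:R]
Beat 12 (L): throw ball4 h=1 -> lands@13:R; in-air after throw: [b4@13:R b2@14:L b3@15:R b1@16:L b5@19:R]
Ball 4: thrown@4 h=1 -> first land @5; rethrown@5 h=7 -> second land @12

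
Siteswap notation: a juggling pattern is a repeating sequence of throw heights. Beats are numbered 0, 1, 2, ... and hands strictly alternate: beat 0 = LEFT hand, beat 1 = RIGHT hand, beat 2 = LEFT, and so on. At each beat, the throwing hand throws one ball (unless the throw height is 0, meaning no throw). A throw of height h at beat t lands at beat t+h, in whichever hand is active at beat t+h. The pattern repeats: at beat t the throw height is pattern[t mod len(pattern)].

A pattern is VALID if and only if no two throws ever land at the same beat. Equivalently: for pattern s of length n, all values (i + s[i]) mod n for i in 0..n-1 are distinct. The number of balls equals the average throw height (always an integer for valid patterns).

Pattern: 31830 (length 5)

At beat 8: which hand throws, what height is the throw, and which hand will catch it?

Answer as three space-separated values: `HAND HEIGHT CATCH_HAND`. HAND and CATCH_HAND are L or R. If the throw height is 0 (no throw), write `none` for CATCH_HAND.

Answer: L 3 R

Derivation:
Beat 8: 8 mod 2 = 0, so hand = L
Throw height = pattern[8 mod 5] = pattern[3] = 3
Lands at beat 8+3=11, 11 mod 2 = 1, so catch hand = R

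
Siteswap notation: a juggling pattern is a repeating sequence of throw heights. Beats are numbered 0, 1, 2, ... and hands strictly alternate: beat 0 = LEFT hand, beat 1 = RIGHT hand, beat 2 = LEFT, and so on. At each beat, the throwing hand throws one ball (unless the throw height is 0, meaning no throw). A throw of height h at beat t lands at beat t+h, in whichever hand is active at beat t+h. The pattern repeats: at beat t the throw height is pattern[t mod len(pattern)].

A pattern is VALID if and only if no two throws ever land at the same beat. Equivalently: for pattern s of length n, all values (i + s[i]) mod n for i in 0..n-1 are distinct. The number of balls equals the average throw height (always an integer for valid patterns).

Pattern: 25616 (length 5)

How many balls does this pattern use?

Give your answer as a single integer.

Pattern = [2, 5, 6, 1, 6], length n = 5
  position 0: throw height = 2, running sum = 2
  position 1: throw height = 5, running sum = 7
  position 2: throw height = 6, running sum = 13
  position 3: throw height = 1, running sum = 14
  position 4: throw height = 6, running sum = 20
Total sum = 20; balls = sum / n = 20 / 5 = 4

Answer: 4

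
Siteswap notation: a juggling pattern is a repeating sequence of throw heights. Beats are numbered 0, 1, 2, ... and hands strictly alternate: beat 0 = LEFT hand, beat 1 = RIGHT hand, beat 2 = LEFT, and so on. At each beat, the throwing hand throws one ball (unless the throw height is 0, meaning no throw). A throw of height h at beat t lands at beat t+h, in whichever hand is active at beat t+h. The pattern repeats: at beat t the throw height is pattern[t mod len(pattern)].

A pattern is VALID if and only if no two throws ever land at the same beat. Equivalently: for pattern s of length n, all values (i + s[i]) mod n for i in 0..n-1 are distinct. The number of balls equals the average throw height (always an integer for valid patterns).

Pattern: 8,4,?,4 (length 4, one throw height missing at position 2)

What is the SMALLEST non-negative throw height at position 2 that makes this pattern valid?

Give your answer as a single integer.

i=0: (0 + 8) mod 4 = 0
i=1: (1 + 4) mod 4 = 1
i=2: s[i]=? (unknown)
i=3: (3 + 4) mod 4 = 3
Known residues: [0, 1, 3]; need a permutation of 0..3, so missing residue r = 2
Need (2 + s) mod 4 = 2; smallest s = (2 - 2) mod 4 = 0

Answer: 0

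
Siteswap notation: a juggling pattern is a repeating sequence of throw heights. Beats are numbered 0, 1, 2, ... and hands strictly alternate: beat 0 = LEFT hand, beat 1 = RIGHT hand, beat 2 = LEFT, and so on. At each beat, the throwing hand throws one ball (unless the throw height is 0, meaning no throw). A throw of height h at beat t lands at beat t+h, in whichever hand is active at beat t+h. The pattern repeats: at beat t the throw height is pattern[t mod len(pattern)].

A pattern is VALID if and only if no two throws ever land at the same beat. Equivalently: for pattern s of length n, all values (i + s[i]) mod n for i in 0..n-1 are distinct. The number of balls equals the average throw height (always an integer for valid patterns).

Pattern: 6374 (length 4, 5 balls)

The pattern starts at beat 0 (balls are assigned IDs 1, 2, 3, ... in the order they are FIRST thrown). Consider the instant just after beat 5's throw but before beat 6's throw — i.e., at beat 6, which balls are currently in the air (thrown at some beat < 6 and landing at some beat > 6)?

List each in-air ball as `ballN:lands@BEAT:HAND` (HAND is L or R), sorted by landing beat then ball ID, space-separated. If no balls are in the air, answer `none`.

Beat 0 (L): throw ball1 h=6 -> lands@6:L; in-air after throw: [b1@6:L]
Beat 1 (R): throw ball2 h=3 -> lands@4:L; in-air after throw: [b2@4:L b1@6:L]
Beat 2 (L): throw ball3 h=7 -> lands@9:R; in-air after throw: [b2@4:L b1@6:L b3@9:R]
Beat 3 (R): throw ball4 h=4 -> lands@7:R; in-air after throw: [b2@4:L b1@6:L b4@7:R b3@9:R]
Beat 4 (L): throw ball2 h=6 -> lands@10:L; in-air after throw: [b1@6:L b4@7:R b3@9:R b2@10:L]
Beat 5 (R): throw ball5 h=3 -> lands@8:L; in-air after throw: [b1@6:L b4@7:R b5@8:L b3@9:R b2@10:L]
Beat 6 (L): throw ball1 h=7 -> lands@13:R; in-air after throw: [b4@7:R b5@8:L b3@9:R b2@10:L b1@13:R]

Answer: ball4:lands@7:R ball5:lands@8:L ball3:lands@9:R ball2:lands@10:L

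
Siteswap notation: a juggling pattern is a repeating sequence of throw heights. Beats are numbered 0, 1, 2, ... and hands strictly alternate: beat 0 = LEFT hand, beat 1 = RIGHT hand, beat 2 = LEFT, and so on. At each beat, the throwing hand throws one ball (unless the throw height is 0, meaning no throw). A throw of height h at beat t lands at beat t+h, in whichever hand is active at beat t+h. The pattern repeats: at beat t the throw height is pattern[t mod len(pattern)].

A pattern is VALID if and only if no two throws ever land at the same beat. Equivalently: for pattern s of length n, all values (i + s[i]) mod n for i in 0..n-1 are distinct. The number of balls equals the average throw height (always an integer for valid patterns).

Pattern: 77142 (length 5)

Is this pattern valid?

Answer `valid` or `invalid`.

i=0: (i + s[i]) mod n = (0 + 7) mod 5 = 2
i=1: (i + s[i]) mod n = (1 + 7) mod 5 = 3
i=2: (i + s[i]) mod n = (2 + 1) mod 5 = 3
i=3: (i + s[i]) mod n = (3 + 4) mod 5 = 2
i=4: (i + s[i]) mod n = (4 + 2) mod 5 = 1
Residues: [2, 3, 3, 2, 1], distinct: False

Answer: invalid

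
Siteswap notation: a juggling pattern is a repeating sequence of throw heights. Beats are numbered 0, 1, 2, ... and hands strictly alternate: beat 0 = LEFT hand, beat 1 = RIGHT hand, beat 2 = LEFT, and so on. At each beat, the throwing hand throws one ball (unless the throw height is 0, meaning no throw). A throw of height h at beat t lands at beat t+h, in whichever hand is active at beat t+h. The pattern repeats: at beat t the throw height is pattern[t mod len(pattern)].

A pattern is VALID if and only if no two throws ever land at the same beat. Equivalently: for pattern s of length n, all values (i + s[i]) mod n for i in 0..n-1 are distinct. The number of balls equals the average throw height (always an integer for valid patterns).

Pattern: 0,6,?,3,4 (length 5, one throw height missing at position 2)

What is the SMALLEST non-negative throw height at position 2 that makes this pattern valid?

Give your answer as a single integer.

i=0: (0 + 0) mod 5 = 0
i=1: (1 + 6) mod 5 = 2
i=2: s[i]=? (unknown)
i=3: (3 + 3) mod 5 = 1
i=4: (4 + 4) mod 5 = 3
Known residues: [0, 1, 2, 3]; need a permutation of 0..4, so missing residue r = 4
Need (2 + s) mod 5 = 4; smallest s = (4 - 2) mod 5 = 2

Answer: 2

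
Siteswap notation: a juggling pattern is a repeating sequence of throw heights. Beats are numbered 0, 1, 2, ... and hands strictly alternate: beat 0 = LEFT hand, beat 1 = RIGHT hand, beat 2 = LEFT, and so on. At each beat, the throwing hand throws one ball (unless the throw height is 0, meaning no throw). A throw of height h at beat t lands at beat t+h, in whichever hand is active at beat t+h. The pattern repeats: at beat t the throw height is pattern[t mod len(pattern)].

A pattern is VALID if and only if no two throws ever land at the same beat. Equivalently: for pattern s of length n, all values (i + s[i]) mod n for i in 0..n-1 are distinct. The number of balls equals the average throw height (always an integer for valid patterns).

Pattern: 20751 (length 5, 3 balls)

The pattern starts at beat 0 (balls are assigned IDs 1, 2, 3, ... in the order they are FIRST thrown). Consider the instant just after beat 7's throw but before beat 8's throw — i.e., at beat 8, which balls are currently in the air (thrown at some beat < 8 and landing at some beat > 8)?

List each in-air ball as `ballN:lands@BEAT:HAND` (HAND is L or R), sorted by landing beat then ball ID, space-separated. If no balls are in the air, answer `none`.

Answer: ball1:lands@9:R ball3:lands@14:L

Derivation:
Beat 0 (L): throw ball1 h=2 -> lands@2:L; in-air after throw: [b1@2:L]
Beat 2 (L): throw ball1 h=7 -> lands@9:R; in-air after throw: [b1@9:R]
Beat 3 (R): throw ball2 h=5 -> lands@8:L; in-air after throw: [b2@8:L b1@9:R]
Beat 4 (L): throw ball3 h=1 -> lands@5:R; in-air after throw: [b3@5:R b2@8:L b1@9:R]
Beat 5 (R): throw ball3 h=2 -> lands@7:R; in-air after throw: [b3@7:R b2@8:L b1@9:R]
Beat 7 (R): throw ball3 h=7 -> lands@14:L; in-air after throw: [b2@8:L b1@9:R b3@14:L]
Beat 8 (L): throw ball2 h=5 -> lands@13:R; in-air after throw: [b1@9:R b2@13:R b3@14:L]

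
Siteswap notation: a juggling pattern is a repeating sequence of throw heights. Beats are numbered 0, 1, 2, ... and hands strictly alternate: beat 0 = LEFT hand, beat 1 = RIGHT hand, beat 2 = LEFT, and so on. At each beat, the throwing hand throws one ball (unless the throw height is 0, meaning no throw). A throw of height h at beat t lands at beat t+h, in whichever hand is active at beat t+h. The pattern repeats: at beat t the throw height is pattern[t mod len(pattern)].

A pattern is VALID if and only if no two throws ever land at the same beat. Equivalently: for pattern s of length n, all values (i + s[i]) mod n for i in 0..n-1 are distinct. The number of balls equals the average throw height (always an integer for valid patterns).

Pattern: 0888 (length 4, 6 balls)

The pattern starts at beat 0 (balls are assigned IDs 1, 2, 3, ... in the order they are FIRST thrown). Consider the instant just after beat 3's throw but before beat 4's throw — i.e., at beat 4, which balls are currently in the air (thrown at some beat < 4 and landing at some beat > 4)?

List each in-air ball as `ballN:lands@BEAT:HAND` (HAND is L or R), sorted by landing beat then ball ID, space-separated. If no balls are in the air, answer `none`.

Beat 1 (R): throw ball1 h=8 -> lands@9:R; in-air after throw: [b1@9:R]
Beat 2 (L): throw ball2 h=8 -> lands@10:L; in-air after throw: [b1@9:R b2@10:L]
Beat 3 (R): throw ball3 h=8 -> lands@11:R; in-air after throw: [b1@9:R b2@10:L b3@11:R]

Answer: ball1:lands@9:R ball2:lands@10:L ball3:lands@11:R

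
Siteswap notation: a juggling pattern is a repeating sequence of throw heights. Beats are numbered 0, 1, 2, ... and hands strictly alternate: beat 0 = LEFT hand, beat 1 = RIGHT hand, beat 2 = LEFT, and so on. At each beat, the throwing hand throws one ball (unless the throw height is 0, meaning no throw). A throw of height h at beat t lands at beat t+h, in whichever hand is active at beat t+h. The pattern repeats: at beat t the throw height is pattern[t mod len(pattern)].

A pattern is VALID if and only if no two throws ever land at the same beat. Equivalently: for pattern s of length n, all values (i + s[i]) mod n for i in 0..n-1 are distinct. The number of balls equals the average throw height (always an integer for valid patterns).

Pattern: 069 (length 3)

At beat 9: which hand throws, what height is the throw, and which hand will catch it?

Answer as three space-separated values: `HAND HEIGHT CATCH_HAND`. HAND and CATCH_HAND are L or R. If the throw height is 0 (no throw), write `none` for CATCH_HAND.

Answer: R 0 none

Derivation:
Beat 9: 9 mod 2 = 1, so hand = R
Throw height = pattern[9 mod 3] = pattern[0] = 0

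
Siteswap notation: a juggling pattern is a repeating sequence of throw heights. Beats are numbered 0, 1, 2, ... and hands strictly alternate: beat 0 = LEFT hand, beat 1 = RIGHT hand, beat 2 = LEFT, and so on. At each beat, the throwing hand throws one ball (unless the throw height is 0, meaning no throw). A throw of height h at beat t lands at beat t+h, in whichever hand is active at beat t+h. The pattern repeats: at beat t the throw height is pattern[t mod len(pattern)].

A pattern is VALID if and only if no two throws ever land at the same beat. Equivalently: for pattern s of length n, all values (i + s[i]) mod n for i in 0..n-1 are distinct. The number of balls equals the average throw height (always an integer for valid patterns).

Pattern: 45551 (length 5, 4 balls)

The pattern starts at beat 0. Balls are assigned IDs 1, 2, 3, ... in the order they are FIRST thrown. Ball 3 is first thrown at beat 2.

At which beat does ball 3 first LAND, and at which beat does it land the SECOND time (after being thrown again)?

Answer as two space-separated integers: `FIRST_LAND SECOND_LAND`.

Answer: 7 12

Derivation:
Beat 0 (L): throw ball1 h=4 -> lands@4:L; in-air after throw: [b1@4:L]
Beat 1 (R): throw ball2 h=5 -> lands@6:L; in-air after throw: [b1@4:L b2@6:L]
Beat 2 (L): throw ball3 h=5 -> lands@7:R; in-air after throw: [b1@4:L b2@6:L b3@7:R]
Beat 3 (R): throw ball4 h=5 -> lands@8:L; in-air after throw: [b1@4:L b2@6:L b3@7:R b4@8:L]
Beat 4 (L): throw ball1 h=1 -> lands@5:R; in-air after throw: [b1@5:R b2@6:L b3@7:R b4@8:L]
Beat 5 (R): throw ball1 h=4 -> lands@9:R; in-air after throw: [b2@6:L b3@7:R b4@8:L b1@9:R]
Beat 6 (L): throw ball2 h=5 -> lands@11:R; in-air after throw: [b3@7:R b4@8:L b1@9:R b2@11:R]
Beat 7 (R): throw ball3 h=5 -> lands@12:L; in-air after throw: [b4@8:L b1@9:R b2@11:R b3@12:L]
Beat 8 (L): throw ball4 h=5 -> lands@13:R; in-air after throw: [b1@9:R b2@11:R b3@12:L b4@13:R]
Beat 9 (R): throw ball1 h=1 -> lands@10:L; in-air after throw: [b1@10:L b2@11:R b3@12:L b4@13:R]
Beat 10 (L): throw ball1 h=4 -> lands@14:L; in-air after throw: [b2@11:R b3@12:L b4@13:R b1@14:L]
Beat 11 (R): throw ball2 h=5 -> lands@16:L; in-air after throw: [b3@12:L b4@13:R b1@14:L b2@16:L]
Ball 3: thrown@2 h=5 -> first land @7; rethrown@7 h=5 -> second land @12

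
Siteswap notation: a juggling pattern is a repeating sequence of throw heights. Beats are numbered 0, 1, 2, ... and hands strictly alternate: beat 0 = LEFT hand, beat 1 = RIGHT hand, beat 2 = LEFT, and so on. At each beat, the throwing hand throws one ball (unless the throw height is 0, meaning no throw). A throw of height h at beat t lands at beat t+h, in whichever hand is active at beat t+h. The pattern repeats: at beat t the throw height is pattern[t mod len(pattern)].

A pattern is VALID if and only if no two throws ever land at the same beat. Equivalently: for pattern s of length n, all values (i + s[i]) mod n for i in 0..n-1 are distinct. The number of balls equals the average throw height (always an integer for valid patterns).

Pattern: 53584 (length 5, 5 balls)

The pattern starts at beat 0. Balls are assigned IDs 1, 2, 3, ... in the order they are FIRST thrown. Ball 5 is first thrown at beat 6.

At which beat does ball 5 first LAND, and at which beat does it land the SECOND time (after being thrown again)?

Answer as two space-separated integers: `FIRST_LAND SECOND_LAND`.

Answer: 9 13

Derivation:
Beat 0 (L): throw ball1 h=5 -> lands@5:R; in-air after throw: [b1@5:R]
Beat 1 (R): throw ball2 h=3 -> lands@4:L; in-air after throw: [b2@4:L b1@5:R]
Beat 2 (L): throw ball3 h=5 -> lands@7:R; in-air after throw: [b2@4:L b1@5:R b3@7:R]
Beat 3 (R): throw ball4 h=8 -> lands@11:R; in-air after throw: [b2@4:L b1@5:R b3@7:R b4@11:R]
Beat 4 (L): throw ball2 h=4 -> lands@8:L; in-air after throw: [b1@5:R b3@7:R b2@8:L b4@11:R]
Beat 5 (R): throw ball1 h=5 -> lands@10:L; in-air after throw: [b3@7:R b2@8:L b1@10:L b4@11:R]
Beat 6 (L): throw ball5 h=3 -> lands@9:R; in-air after throw: [b3@7:R b2@8:L b5@9:R b1@10:L b4@11:R]
Beat 7 (R): throw ball3 h=5 -> lands@12:L; in-air after throw: [b2@8:L b5@9:R b1@10:L b4@11:R b3@12:L]
Beat 8 (L): throw ball2 h=8 -> lands@16:L; in-air after throw: [b5@9:R b1@10:L b4@11:R b3@12:L b2@16:L]
Beat 9 (R): throw ball5 h=4 -> lands@13:R; in-air after throw: [b1@10:L b4@11:R b3@12:L b5@13:R b2@16:L]
Beat 10 (L): throw ball1 h=5 -> lands@15:R; in-air after throw: [b4@11:R b3@12:L b5@13:R b1@15:R b2@16:L]
Beat 11 (R): throw ball4 h=3 -> lands@14:L; in-air after throw: [b3@12:L b5@13:R b4@14:L b1@15:R b2@16:L]
Beat 12 (L): throw ball3 h=5 -> lands@17:R; in-air after throw: [b5@13:R b4@14:L b1@15:R b2@16:L b3@17:R]
Beat 13 (R): throw ball5 h=8 -> lands@21:R; in-air after throw: [b4@14:L b1@15:R b2@16:L b3@17:R b5@21:R]
Ball 5: thrown@6 h=3 -> first land @9; rethrown@9 h=4 -> second land @13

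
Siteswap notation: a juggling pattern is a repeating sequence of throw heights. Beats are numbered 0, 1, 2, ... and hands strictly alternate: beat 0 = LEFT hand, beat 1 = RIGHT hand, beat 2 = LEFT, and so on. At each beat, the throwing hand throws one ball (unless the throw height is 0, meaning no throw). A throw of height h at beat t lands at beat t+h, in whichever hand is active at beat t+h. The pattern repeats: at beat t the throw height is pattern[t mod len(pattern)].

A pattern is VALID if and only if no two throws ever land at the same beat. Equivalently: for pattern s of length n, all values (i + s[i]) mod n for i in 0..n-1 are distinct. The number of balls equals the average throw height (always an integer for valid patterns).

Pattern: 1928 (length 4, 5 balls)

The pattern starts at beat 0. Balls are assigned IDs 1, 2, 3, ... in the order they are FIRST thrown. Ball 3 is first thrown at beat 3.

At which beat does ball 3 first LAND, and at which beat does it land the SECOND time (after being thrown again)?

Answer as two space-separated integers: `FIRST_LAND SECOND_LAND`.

Answer: 11 19

Derivation:
Beat 0 (L): throw ball1 h=1 -> lands@1:R; in-air after throw: [b1@1:R]
Beat 1 (R): throw ball1 h=9 -> lands@10:L; in-air after throw: [b1@10:L]
Beat 2 (L): throw ball2 h=2 -> lands@4:L; in-air after throw: [b2@4:L b1@10:L]
Beat 3 (R): throw ball3 h=8 -> lands@11:R; in-air after throw: [b2@4:L b1@10:L b3@11:R]
Beat 4 (L): throw ball2 h=1 -> lands@5:R; in-air after throw: [b2@5:R b1@10:L b3@11:R]
Beat 5 (R): throw ball2 h=9 -> lands@14:L; in-air after throw: [b1@10:L b3@11:R b2@14:L]
Beat 6 (L): throw ball4 h=2 -> lands@8:L; in-air after throw: [b4@8:L b1@10:L b3@11:R b2@14:L]
Beat 7 (R): throw ball5 h=8 -> lands@15:R; in-air after throw: [b4@8:L b1@10:L b3@11:R b2@14:L b5@15:R]
Beat 8 (L): throw ball4 h=1 -> lands@9:R; in-air after throw: [b4@9:R b1@10:L b3@11:R b2@14:L b5@15:R]
Beat 9 (R): throw ball4 h=9 -> lands@18:L; in-air after throw: [b1@10:L b3@11:R b2@14:L b5@15:R b4@18:L]
Beat 10 (L): throw ball1 h=2 -> lands@12:L; in-air after throw: [b3@11:R b1@12:L b2@14:L b5@15:R b4@18:L]
Beat 11 (R): throw ball3 h=8 -> lands@19:R; in-air after throw: [b1@12:L b2@14:L b5@15:R b4@18:L b3@19:R]
Beat 12 (L): throw ball1 h=1 -> lands@13:R; in-air after throw: [b1@13:R b2@14:L b5@15:R b4@18:L b3@19:R]
Beat 13 (R): throw ball1 h=9 -> lands@22:L; in-air after throw: [b2@14:L b5@15:R b4@18:L b3@19:R b1@22:L]
Beat 14 (L): throw ball2 h=2 -> lands@16:L; in-air after throw: [b5@15:R b2@16:L b4@18:L b3@19:R b1@22:L]
Beat 15 (R): throw ball5 h=8 -> lands@23:R; in-air after throw: [b2@16:L b4@18:L b3@19:R b1@22:L b5@23:R]
Beat 16 (L): throw ball2 h=1 -> lands@17:R; in-air after throw: [b2@17:R b4@18:L b3@19:R b1@22:L b5@23:R]
Beat 17 (R): throw ball2 h=9 -> lands@26:L; in-air after throw: [b4@18:L b3@19:R b1@22:L b5@23:R b2@26:L]
Ball 3: thrown@3 h=8 -> first land @11; rethrown@11 h=8 -> second land @19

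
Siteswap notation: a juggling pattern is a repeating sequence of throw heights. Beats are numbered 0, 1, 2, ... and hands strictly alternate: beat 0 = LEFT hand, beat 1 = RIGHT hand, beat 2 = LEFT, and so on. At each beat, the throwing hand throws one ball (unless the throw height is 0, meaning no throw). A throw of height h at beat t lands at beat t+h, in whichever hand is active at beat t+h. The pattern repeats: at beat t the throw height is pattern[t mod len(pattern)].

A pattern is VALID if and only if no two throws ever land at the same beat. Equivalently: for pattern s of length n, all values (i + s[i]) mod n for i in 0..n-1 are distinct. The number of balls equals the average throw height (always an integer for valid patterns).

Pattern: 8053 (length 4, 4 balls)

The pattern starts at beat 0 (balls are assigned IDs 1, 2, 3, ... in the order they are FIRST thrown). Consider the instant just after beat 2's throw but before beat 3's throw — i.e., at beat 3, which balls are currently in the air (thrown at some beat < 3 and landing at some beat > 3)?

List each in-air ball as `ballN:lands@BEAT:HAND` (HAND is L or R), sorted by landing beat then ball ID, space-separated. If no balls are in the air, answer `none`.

Answer: ball2:lands@7:R ball1:lands@8:L

Derivation:
Beat 0 (L): throw ball1 h=8 -> lands@8:L; in-air after throw: [b1@8:L]
Beat 2 (L): throw ball2 h=5 -> lands@7:R; in-air after throw: [b2@7:R b1@8:L]
Beat 3 (R): throw ball3 h=3 -> lands@6:L; in-air after throw: [b3@6:L b2@7:R b1@8:L]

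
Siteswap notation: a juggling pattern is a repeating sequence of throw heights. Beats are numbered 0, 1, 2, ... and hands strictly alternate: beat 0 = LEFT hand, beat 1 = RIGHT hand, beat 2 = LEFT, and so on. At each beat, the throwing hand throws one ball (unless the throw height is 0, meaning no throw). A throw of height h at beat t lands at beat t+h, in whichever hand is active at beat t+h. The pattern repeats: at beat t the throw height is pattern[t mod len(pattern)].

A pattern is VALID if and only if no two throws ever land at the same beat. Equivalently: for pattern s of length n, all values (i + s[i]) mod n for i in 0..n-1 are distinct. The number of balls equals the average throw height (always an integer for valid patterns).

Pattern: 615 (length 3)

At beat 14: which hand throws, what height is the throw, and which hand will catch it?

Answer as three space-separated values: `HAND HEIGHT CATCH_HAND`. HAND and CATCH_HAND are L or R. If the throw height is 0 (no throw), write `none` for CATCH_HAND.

Answer: L 5 R

Derivation:
Beat 14: 14 mod 2 = 0, so hand = L
Throw height = pattern[14 mod 3] = pattern[2] = 5
Lands at beat 14+5=19, 19 mod 2 = 1, so catch hand = R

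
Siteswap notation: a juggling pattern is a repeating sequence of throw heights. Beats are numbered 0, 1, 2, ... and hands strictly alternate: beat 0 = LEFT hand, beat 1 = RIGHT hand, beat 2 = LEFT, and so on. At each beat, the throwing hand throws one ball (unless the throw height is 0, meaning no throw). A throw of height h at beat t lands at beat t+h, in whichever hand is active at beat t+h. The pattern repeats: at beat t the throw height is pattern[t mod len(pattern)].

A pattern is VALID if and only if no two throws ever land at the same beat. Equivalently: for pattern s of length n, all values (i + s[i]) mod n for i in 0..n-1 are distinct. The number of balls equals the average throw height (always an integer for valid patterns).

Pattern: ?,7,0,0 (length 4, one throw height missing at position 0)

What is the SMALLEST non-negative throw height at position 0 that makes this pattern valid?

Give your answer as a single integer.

i=0: s[i]=? (unknown)
i=1: (1 + 7) mod 4 = 0
i=2: (2 + 0) mod 4 = 2
i=3: (3 + 0) mod 4 = 3
Known residues: [0, 2, 3]; need a permutation of 0..3, so missing residue r = 1
Need (0 + s) mod 4 = 1; smallest s = (1 - 0) mod 4 = 1

Answer: 1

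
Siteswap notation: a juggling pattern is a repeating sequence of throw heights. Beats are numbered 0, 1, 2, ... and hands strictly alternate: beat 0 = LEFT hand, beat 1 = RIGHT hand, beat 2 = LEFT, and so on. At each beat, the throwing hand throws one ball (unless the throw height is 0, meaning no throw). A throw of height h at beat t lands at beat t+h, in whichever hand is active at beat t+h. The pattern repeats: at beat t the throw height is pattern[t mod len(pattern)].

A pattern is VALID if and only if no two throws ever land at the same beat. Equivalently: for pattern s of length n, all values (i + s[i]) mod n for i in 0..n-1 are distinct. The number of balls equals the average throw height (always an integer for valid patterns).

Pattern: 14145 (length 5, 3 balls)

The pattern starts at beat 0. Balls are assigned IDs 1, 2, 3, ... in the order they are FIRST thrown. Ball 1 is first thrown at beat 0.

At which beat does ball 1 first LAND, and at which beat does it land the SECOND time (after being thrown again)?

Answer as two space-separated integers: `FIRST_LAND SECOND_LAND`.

Answer: 1 5

Derivation:
Beat 0 (L): throw ball1 h=1 -> lands@1:R; in-air after throw: [b1@1:R]
Beat 1 (R): throw ball1 h=4 -> lands@5:R; in-air after throw: [b1@5:R]
Beat 2 (L): throw ball2 h=1 -> lands@3:R; in-air after throw: [b2@3:R b1@5:R]
Beat 3 (R): throw ball2 h=4 -> lands@7:R; in-air after throw: [b1@5:R b2@7:R]
Beat 4 (L): throw ball3 h=5 -> lands@9:R; in-air after throw: [b1@5:R b2@7:R b3@9:R]
Beat 5 (R): throw ball1 h=1 -> lands@6:L; in-air after throw: [b1@6:L b2@7:R b3@9:R]
Ball 1: thrown@0 h=1 -> first land @1; rethrown@1 h=4 -> second land @5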